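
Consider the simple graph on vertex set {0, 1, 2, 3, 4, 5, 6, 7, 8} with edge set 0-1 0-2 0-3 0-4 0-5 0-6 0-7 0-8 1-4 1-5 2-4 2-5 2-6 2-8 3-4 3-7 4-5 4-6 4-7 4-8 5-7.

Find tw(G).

3

A width-3 tree decomposition is:
Bags: B1 = {0, 4, 5, 7}  B2 = {0, 2, 4, 5}  B3 = {0, 1, 4, 5}  B4 = {0, 2, 4, 8}  B5 = {0, 3, 4, 7}  B6 = {0, 2, 4, 6}
Tree: B1–B2, B1–B3, B2–B4, B1–B5, B2–B6
The largest bag has 4 vertices, giving width 3; this decomposition certifies tw(G) ≤ 3. On the other hand G contains the 4-clique {0, 1, 4, 5}. A clique must lie in a single bag of any decomposition, so no decomposition can have width below 3. Therefore the treewidth is 3.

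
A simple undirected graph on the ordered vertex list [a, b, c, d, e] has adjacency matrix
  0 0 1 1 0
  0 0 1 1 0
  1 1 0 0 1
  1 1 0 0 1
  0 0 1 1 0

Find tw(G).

A width-2 tree decomposition is:
Bags: B1 = {c, d, e}  B2 = {a, c, d}  B3 = {b, c, d}
Tree: B1–B2, B2–B3
The largest bag has 3 vertices, giving width 2; this decomposition certifies tw(G) ≤ 2. Since e–d–a–c–e is a cycle in G, G is not acyclic. Forests are exactly the graphs of treewidth ≤ 1, so tw(G) ≥ 2. Hence tw(G) = 2 exactly.

2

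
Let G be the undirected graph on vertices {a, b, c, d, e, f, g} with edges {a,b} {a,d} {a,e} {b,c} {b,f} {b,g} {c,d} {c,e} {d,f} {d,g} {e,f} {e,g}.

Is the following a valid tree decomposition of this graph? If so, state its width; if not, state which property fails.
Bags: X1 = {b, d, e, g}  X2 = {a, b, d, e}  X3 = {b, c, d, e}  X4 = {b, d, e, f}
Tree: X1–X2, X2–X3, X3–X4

Vertex coverage: the bags together contain {a, b, c, d, e, f, g}, the full vertex set. Edge coverage: each edge of G has both endpoints in at least one bag. Running intersection: for every vertex, the bags containing it form a connected subtree. All three properties hold, so this is a valid tree decomposition of width max|bag| − 1 = 3, and hence tw(G) ≤ 3.

Yes; width 3.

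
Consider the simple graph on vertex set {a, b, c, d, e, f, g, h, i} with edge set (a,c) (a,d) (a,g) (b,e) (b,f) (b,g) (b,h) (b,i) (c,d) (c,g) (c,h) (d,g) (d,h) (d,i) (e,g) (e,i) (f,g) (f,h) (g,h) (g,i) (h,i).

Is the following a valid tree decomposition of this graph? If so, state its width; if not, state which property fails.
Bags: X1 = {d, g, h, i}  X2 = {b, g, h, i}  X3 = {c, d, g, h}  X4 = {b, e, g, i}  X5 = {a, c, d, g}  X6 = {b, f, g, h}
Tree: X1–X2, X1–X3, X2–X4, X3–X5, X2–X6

Every vertex of G appears in some bag (union = {a, b, c, d, e, f, g, h, i}); every edge is covered by a bag; and for each vertex v the set of bags containing v is connected in the bag tree. The decomposition is therefore valid. The largest bag has 4 vertices, so the width is 3.

Yes; width 3.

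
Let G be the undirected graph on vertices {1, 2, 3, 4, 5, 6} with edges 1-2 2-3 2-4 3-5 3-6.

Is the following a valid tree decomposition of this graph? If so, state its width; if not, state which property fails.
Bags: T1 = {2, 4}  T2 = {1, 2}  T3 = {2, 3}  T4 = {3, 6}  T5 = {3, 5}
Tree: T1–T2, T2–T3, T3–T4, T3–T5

Yes; width 1.

Every vertex of G appears in some bag (union = {1, 2, 3, 4, 5, 6}); every edge is covered by a bag; and for each vertex v the set of bags containing v is connected in the bag tree. The decomposition is therefore valid. The largest bag has 2 vertices, so the width is 1.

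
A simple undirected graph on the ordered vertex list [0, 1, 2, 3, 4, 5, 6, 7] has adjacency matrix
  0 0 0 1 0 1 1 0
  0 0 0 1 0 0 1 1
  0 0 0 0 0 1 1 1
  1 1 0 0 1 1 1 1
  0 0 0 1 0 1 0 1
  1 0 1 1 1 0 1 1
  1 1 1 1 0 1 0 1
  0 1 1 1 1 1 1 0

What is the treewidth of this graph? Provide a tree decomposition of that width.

The largest bag has 4 vertices, giving width 3; this decomposition certifies tw(G) ≤ 3. On the other hand G contains the 4-clique {2, 5, 6, 7}. A clique must lie in a single bag of any decomposition, so no decomposition can have width below 3. Hence tw(G) = 3 exactly.

Treewidth 3.
Bags: B1 = {3, 5, 6, 7}  B2 = {0, 3, 5, 6}  B3 = {2, 5, 6, 7}  B4 = {1, 3, 6, 7}  B5 = {3, 4, 5, 7}
Tree: B1–B2, B1–B3, B1–B4, B1–B5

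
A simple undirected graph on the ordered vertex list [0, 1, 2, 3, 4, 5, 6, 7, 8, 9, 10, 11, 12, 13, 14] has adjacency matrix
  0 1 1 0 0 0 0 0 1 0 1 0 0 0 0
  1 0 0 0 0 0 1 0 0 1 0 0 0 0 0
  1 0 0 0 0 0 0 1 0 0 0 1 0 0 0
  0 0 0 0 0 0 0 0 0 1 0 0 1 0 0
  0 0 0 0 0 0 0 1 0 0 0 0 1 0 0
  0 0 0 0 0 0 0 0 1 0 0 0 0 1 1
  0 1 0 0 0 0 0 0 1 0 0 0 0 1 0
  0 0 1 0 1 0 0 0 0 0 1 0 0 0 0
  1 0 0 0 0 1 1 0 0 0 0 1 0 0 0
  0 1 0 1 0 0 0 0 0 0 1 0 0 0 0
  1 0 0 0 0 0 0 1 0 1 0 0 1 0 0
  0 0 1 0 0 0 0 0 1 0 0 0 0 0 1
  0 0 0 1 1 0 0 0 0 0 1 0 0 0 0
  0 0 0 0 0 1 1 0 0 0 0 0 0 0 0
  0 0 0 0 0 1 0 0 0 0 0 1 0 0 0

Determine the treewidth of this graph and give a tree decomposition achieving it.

Treewidth 3.
One such decomposition:
Bags: B1 = {5, 11, 13, 14}  B2 = {5, 8, 11, 13}  B3 = {6, 8, 11, 13}  B4 = {2, 6, 8, 11}  B5 = {0, 2, 6, 8}  B6 = {0, 1, 2, 6}  B7 = {0, 1, 2, 7}  B8 = {0, 1, 7, 10}  B9 = {1, 7, 9, 10}  B10 = {4, 7, 9, 10}  B11 = {4, 9, 10, 12}  B12 = {3, 4, 9, 12}
Tree: B1–B2, B2–B3, B3–B4, B4–B5, B5–B6, B6–B7, B7–B8, B8–B9, B9–B10, B10–B11, B11–B12

The largest bag has 4 vertices, giving width 3; this decomposition certifies tw(G) ≤ 3. For the lower bound: the 4 vertex sets {5,13,14}, {11}, {8}, {0,1,2,6} are disjoint, each induces a connected subgraph, and every pair is joined by at least one edge of G. Contracting each set to a single vertex therefore yields K_{4} as a minor, and since treewidth is minor-monotone, tw(G) ≥ tw(K_{4}) = 3. Hence tw(G) = 3 exactly.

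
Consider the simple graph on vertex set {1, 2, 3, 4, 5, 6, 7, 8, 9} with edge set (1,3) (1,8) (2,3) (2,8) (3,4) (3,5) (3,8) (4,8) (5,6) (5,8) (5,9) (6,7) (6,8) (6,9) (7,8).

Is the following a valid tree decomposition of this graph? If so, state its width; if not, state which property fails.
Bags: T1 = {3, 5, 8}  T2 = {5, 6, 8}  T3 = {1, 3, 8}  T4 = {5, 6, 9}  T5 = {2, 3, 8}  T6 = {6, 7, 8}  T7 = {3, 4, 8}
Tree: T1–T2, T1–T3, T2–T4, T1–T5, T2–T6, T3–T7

Vertex coverage: the bags together contain {1, 2, 3, 4, 5, 6, 7, 8, 9}, the full vertex set. Edge coverage: each edge of G has both endpoints in at least one bag. Running intersection: for every vertex, the bags containing it form a connected subtree. All three properties hold, so this is a valid tree decomposition of width max|bag| − 1 = 2, and hence tw(G) ≤ 2.

Yes; width 2.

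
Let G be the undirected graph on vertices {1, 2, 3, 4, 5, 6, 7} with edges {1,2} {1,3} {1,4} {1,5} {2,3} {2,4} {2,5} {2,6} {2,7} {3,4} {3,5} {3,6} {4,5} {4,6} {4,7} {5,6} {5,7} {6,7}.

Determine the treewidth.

4

A width-4 tree decomposition is:
Bags: B1 = {2, 3, 4, 5, 6}  B2 = {1, 2, 3, 4, 5}  B3 = {2, 4, 5, 6, 7}
Tree: B1–B2, B1–B3
The largest bag has 5 vertices, giving width 4; this decomposition certifies tw(G) ≤ 4. Conversely, {1, 2, 3, 4, 5} is a clique of size 5, and the vertices of any clique must share a bag in every tree decomposition; so some bag has ≥ 5 vertices and tw(G) ≥ 4. Combining the bounds, tw(G) = 4.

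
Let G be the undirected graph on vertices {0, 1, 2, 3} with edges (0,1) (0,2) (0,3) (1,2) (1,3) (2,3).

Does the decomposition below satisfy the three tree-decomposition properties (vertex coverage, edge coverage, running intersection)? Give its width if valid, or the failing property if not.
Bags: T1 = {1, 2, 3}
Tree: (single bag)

A tree decomposition must satisfy three properties: every vertex lies in some bag; for every edge, both endpoints lie together in some bag; and for every vertex, the bags containing it form a connected subtree. Here vertex 0 appears in no bag, so the decomposition is invalid.

No — vertex 0 appears in no bag.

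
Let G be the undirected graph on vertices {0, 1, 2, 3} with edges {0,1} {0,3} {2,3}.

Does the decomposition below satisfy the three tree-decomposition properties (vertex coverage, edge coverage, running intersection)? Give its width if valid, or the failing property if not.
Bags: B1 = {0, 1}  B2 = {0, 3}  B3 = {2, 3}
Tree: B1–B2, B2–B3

Every vertex of G appears in some bag (union = {0, 1, 2, 3}); every edge is covered by a bag; and for each vertex v the set of bags containing v is connected in the bag tree. The decomposition is therefore valid. The largest bag has 2 vertices, so the width is 1.

Yes; width 1.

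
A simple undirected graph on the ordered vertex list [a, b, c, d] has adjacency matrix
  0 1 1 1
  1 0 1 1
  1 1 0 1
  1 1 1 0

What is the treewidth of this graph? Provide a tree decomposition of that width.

Treewidth 3.
One such decomposition:
Bags: B1 = {a, b, c, d}
Tree: (single bag)

A single bag containing all 4 vertices is trivially a valid decomposition of width 3. On the other hand G contains the 4-clique {a, b, c, d}. A clique must lie in a single bag of any decomposition, so no decomposition can have width below 3. Combining the bounds, tw(G) = 3.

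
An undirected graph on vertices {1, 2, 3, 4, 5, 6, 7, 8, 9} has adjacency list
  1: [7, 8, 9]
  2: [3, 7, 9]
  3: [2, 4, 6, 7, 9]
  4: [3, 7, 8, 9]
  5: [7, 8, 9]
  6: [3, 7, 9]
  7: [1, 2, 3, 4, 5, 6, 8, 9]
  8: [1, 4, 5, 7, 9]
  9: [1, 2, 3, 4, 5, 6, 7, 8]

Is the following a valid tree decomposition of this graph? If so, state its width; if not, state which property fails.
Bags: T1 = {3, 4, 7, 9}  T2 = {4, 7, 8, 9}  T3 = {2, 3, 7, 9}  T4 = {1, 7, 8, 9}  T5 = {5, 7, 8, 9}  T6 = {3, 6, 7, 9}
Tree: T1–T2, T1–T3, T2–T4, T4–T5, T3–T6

Checking the three conditions: (i) the bags cover all of {1, 2, 3, 4, 5, 6, 7, 8, 9}; (ii) for each edge, some bag contains both endpoints; (iii) the bags containing any fixed vertex form a subtree. All hold, so the decomposition is valid with width 4 − 1 = 3.

Yes; width 3.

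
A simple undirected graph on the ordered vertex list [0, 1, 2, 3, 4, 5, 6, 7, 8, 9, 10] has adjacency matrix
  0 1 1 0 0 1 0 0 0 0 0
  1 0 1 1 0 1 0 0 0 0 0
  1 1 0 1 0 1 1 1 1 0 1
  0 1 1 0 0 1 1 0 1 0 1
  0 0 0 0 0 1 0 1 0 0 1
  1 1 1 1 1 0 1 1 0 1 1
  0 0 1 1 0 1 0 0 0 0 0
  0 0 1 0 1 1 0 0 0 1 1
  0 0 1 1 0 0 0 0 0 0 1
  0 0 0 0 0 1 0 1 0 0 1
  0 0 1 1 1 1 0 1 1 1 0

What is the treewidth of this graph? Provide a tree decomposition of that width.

Each bag holds 4 vertices, so the decomposition has width 3, which upper-bounds the treewidth. Conversely, {2, 3, 8, 10} is a clique of size 4, and the vertices of any clique must share a bag in every tree decomposition; so some bag has ≥ 4 vertices and tw(G) ≥ 3. Combining the bounds, tw(G) = 3.

Treewidth 3.
One optimal decomposition is:
Bags: B1 = {2, 5, 7, 10}  B2 = {5, 7, 9, 10}  B3 = {2, 3, 5, 10}  B4 = {2, 3, 8, 10}  B5 = {2, 3, 5, 6}  B6 = {1, 2, 3, 5}  B7 = {4, 5, 7, 10}  B8 = {0, 1, 2, 5}
Tree: B1–B2, B1–B3, B3–B4, B3–B5, B3–B6, B1–B7, B6–B8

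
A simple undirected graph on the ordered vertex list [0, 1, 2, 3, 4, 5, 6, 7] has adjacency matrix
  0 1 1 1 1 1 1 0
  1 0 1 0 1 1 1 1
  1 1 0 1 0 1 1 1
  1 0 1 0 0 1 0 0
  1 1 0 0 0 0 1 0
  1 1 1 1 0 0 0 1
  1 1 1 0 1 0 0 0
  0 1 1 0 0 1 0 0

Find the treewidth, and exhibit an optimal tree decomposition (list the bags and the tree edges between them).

The largest bag has 4 vertices, giving width 3; this decomposition certifies tw(G) ≤ 3. For the lower bound, the 4 vertices {0, 1, 2, 5} are pairwise adjacent, and any tree decomposition puts a clique entirely inside one bag — forcing width ≥ 3. The upper and lower bounds meet at 3, so that is the treewidth.

Treewidth 3.
Bags: B1 = {0, 1, 2, 5}  B2 = {1, 2, 5, 7}  B3 = {0, 1, 2, 6}  B4 = {0, 1, 4, 6}  B5 = {0, 2, 3, 5}
Tree: B1–B2, B1–B3, B3–B4, B1–B5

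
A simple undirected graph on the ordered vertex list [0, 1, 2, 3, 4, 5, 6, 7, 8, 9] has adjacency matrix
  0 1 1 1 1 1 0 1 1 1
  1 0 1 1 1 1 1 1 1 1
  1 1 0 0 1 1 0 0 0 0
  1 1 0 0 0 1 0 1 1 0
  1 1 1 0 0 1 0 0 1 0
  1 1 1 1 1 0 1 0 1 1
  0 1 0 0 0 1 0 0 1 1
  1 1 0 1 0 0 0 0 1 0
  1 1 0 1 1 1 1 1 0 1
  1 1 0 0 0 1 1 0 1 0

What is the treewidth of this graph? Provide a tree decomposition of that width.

Each bag holds 5 vertices, so the decomposition has width 4, which upper-bounds the treewidth. For the lower bound, the 5 vertices {0, 1, 5, 8, 9} are pairwise adjacent, and any tree decomposition puts a clique entirely inside one bag — forcing width ≥ 4. Combining the bounds, tw(G) = 4.

Treewidth 4.
Bags: B1 = {0, 1, 5, 8, 9}  B2 = {0, 1, 3, 5, 8}  B3 = {0, 1, 4, 5, 8}  B4 = {0, 1, 3, 7, 8}  B5 = {0, 1, 2, 4, 5}  B6 = {1, 5, 6, 8, 9}
Tree: B1–B2, B2–B3, B2–B4, B3–B5, B1–B6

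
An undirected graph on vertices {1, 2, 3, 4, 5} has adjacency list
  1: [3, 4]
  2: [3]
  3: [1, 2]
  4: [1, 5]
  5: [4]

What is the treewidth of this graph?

1

A width-1 tree decomposition is:
Bags: B1 = {2, 3}  B2 = {1, 3}  B3 = {1, 4}  B4 = {4, 5}
Tree: B1–B2, B2–B3, B3–B4
Each bag holds 2 vertices, so the decomposition has width 1, which upper-bounds the treewidth. Any graph with an edge has treewidth ≥ 1, and G has the edge 2–3. Therefore the treewidth is 1.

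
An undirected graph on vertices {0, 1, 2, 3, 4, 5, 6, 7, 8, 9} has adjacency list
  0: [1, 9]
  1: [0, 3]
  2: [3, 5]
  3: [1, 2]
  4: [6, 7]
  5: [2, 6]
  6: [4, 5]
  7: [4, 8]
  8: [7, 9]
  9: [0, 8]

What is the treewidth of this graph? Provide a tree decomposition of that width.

Treewidth 2.
One such decomposition:
Bags: B1 = {4, 7, 8}  B2 = {4, 8, 9}  B3 = {0, 4, 9}  B4 = {0, 1, 4}  B5 = {1, 3, 4}  B6 = {2, 3, 4}  B7 = {2, 4, 5}  B8 = {4, 5, 6}
Tree: B1–B2, B2–B3, B3–B4, B4–B5, B5–B6, B6–B7, B7–B8

The largest bag has 3 vertices, giving width 2; this decomposition certifies tw(G) ≤ 2. For the lower bound, G contains the cycle 4–7–8–9–0–1–3–2–5–6–4, so G is not a forest; only forests have treewidth ≤ 1, hence tw(G) ≥ 2. The upper and lower bounds meet at 2, so that is the treewidth.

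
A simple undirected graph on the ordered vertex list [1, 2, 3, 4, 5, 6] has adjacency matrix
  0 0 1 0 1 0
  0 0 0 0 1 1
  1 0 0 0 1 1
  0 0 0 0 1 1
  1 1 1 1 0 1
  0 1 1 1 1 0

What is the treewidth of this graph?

2

A width-2 tree decomposition is:
Bags: B1 = {4, 5, 6}  B2 = {3, 5, 6}  B3 = {2, 5, 6}  B4 = {1, 3, 5}
Tree: B1–B2, B1–B3, B2–B4
Every bag has size at most 3, so the width is 3 − 1 = 2 and tw(G) ≤ 2. On the other hand G contains the 3-clique {1, 3, 5}. A clique must lie in a single bag of any decomposition, so no decomposition can have width below 2. Hence tw(G) = 2 exactly.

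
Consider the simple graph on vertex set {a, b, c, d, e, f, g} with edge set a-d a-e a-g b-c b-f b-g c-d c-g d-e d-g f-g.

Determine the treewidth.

2

A width-2 tree decomposition is:
Bags: B1 = {b, c, g}  B2 = {c, d, g}  B3 = {a, d, g}  B4 = {b, f, g}  B5 = {a, d, e}
Tree: B1–B2, B2–B3, B1–B4, B3–B5
Each bag holds 3 vertices, so the decomposition has width 2, which upper-bounds the treewidth. On the other hand G contains the 3-clique {c, d, g}. A clique must lie in a single bag of any decomposition, so no decomposition can have width below 2. The upper and lower bounds meet at 2, so that is the treewidth.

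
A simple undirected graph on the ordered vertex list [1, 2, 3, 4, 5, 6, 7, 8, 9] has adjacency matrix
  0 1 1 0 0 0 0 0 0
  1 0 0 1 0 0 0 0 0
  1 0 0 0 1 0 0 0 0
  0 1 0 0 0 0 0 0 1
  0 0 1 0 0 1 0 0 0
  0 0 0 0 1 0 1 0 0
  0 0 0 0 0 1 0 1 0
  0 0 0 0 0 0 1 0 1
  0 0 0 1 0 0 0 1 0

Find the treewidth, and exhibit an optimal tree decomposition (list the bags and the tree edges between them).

Treewidth 2.
One such decomposition:
Bags: B1 = {2, 4, 9}  B2 = {1, 2, 9}  B3 = {1, 3, 9}  B4 = {3, 5, 9}  B5 = {5, 6, 9}  B6 = {6, 7, 9}  B7 = {7, 8, 9}
Tree: B1–B2, B2–B3, B3–B4, B4–B5, B5–B6, B6–B7

Each bag holds 3 vertices, so the decomposition has width 2, which upper-bounds the treewidth. The edges 9–4–2–1–3–5–6–7–8–9 form a cycle, so G is not a tree and its treewidth is at least 2. Therefore the treewidth is 2.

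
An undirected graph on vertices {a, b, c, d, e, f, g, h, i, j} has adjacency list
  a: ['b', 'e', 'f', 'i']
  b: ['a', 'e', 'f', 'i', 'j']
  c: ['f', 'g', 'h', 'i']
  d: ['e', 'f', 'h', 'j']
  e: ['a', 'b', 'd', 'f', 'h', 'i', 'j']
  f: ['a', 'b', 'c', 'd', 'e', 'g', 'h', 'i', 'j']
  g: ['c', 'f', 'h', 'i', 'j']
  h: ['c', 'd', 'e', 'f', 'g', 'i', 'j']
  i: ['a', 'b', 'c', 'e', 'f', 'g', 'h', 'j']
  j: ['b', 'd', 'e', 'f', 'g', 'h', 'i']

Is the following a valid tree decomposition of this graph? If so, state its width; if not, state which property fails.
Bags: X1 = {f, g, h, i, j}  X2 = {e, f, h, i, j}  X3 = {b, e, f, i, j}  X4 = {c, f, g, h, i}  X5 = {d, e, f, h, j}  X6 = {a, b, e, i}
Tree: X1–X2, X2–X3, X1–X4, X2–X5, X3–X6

A tree decomposition must satisfy three properties: every vertex lies in some bag; for every edge, both endpoints lie together in some bag; and for every vertex, the bags containing it form a connected subtree. Here edge (f,a) lies in no bag, so the decomposition is invalid.

No — edge (f,a) lies in no bag.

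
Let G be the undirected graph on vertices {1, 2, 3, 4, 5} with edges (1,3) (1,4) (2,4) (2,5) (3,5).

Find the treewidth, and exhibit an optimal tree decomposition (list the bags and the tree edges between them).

Treewidth 2.
Bags: B1 = {1, 3, 4}  B2 = {3, 4, 5}  B3 = {2, 4, 5}
Tree: B1–B2, B2–B3

The largest bag has 3 vertices, giving width 2; this decomposition certifies tw(G) ≤ 2. Since 4–1–3–5–2–4 is a cycle in G, G is not acyclic. Forests are exactly the graphs of treewidth ≤ 1, so tw(G) ≥ 2. Hence tw(G) = 2 exactly.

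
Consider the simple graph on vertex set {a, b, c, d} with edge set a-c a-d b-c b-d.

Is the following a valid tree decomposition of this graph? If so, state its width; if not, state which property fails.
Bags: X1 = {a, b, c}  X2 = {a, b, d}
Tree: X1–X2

Yes; width 2.

Checking the three conditions: (i) the bags cover all of {a, b, c, d}; (ii) for each edge, some bag contains both endpoints; (iii) the bags containing any fixed vertex form a subtree. All hold, so the decomposition is valid with width 3 − 1 = 2.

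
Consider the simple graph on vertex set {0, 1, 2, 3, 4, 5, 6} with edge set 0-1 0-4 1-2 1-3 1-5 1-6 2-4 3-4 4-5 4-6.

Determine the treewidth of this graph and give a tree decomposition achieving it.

Treewidth 2.
One such decomposition:
Bags: B1 = {1, 3, 4}  B2 = {1, 4, 6}  B3 = {1, 4, 5}  B4 = {1, 2, 4}  B5 = {0, 1, 4}
Tree: B1–B2, B2–B3, B3–B4, B4–B5

The largest bag has 3 vertices, giving width 2; this decomposition certifies tw(G) ≤ 2. Since 4–3–1–6–4 is a cycle in G, G is not acyclic. Forests are exactly the graphs of treewidth ≤ 1, so tw(G) ≥ 2. Therefore the treewidth is 2.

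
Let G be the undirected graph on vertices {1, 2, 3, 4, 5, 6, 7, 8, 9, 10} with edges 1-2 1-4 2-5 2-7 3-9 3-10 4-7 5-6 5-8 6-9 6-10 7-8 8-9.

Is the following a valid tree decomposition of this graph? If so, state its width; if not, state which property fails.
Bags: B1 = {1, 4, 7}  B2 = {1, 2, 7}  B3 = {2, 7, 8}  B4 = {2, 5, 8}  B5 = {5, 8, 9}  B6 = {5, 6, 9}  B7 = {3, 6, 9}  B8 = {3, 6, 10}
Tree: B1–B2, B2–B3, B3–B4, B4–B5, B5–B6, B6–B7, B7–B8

Vertex coverage: the bags together contain {1, 2, 3, 4, 5, 6, 7, 8, 9, 10}, the full vertex set. Edge coverage: each edge of G has both endpoints in at least one bag. Running intersection: for every vertex, the bags containing it form a connected subtree. All three properties hold, so this is a valid tree decomposition of width max|bag| − 1 = 2, and hence tw(G) ≤ 2.

Yes; width 2.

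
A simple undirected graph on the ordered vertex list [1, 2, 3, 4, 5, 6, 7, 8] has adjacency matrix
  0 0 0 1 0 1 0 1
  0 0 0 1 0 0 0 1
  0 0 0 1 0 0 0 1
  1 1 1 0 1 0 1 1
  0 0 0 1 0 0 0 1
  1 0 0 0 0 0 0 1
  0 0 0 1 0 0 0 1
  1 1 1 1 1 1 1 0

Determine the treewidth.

A width-2 tree decomposition is:
Bags: B1 = {1, 4, 8}  B2 = {2, 4, 8}  B3 = {4, 7, 8}  B4 = {3, 4, 8}  B5 = {1, 6, 8}  B6 = {4, 5, 8}
Tree: B1–B2, B2–B3, B1–B4, B1–B5, B1–B6
Every bag has size at most 3, so the width is 3 − 1 = 2 and tw(G) ≤ 2. For the lower bound, the 3 vertices {1, 4, 8} are pairwise adjacent, and any tree decomposition puts a clique entirely inside one bag — forcing width ≥ 2. Combining the bounds, tw(G) = 2.

2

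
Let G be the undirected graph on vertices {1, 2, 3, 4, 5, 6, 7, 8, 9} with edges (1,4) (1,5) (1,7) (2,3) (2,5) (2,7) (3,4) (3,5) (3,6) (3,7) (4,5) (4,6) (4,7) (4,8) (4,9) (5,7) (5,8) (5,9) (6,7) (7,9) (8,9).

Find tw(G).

A width-3 tree decomposition is:
Bags: B1 = {3, 4, 5, 7}  B2 = {4, 5, 7, 9}  B3 = {2, 3, 5, 7}  B4 = {4, 5, 8, 9}  B5 = {3, 4, 6, 7}  B6 = {1, 4, 5, 7}
Tree: B1–B2, B1–B3, B2–B4, B1–B5, B1–B6
Every bag has size at most 4, so the width is 4 − 1 = 3 and tw(G) ≤ 3. On the other hand G contains the 4-clique {2, 3, 5, 7}. A clique must lie in a single bag of any decomposition, so no decomposition can have width below 3. The upper and lower bounds meet at 3, so that is the treewidth.

3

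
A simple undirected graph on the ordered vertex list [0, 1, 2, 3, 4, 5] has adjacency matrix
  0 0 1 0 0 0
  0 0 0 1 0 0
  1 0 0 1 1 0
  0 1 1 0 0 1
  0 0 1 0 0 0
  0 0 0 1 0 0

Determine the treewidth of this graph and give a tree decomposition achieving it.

Treewidth 1.
One optimal decomposition is:
Bags: B1 = {0, 2}  B2 = {2, 3}  B3 = {1, 3}  B4 = {3, 5}  B5 = {2, 4}
Tree: B1–B2, B2–B3, B3–B4, B1–B5

Each bag holds 2 vertices, so the decomposition has width 1, which upper-bounds the treewidth. Any graph with an edge has treewidth ≥ 1, and G has the edge 2–0. Hence tw(G) = 1 exactly.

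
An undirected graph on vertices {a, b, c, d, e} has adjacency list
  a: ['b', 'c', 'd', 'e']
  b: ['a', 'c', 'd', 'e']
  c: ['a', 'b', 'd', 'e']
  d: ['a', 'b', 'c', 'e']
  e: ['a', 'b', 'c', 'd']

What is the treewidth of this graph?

A width-4 tree decomposition is:
Bags: B1 = {a, b, c, d, e}
Tree: (single bag)
With just one bag of size 5, the width is 5 − 1 = 4, so tw(G) ≤ 4. On the other hand G contains the 5-clique {a, b, c, d, e}. A clique must lie in a single bag of any decomposition, so no decomposition can have width below 4. Therefore the treewidth is 4.

4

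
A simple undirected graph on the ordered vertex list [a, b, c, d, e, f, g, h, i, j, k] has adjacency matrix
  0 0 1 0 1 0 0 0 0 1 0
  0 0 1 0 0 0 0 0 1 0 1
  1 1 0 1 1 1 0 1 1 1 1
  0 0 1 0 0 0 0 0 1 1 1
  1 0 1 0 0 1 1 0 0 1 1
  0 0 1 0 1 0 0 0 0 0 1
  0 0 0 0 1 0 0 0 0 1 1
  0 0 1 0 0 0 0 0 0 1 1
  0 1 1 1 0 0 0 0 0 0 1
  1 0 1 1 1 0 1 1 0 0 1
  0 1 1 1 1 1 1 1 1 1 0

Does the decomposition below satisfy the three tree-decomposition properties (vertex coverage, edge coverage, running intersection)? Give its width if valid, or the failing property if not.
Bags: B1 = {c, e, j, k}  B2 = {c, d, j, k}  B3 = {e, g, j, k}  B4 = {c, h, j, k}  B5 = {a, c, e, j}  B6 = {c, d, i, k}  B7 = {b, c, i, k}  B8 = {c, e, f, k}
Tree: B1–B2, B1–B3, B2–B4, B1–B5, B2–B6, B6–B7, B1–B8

Checking the three conditions: (i) the bags cover all of {a, b, c, d, e, f, g, h, i, j, k}; (ii) for each edge, some bag contains both endpoints; (iii) the bags containing any fixed vertex form a subtree. All hold, so the decomposition is valid with width 4 − 1 = 3.

Yes; width 3.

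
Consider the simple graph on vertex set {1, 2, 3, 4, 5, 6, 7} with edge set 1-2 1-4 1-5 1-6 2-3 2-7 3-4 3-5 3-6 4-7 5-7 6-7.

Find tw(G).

3

A width-3 tree decomposition is:
Bags: B1 = {1, 3, 6, 7}  B2 = {1, 3, 4, 7}  B3 = {1, 3, 5, 7}  B4 = {1, 2, 3, 7}
Tree: B1–B2, B2–B3, B3–B4
Each bag holds 4 vertices, so the decomposition has width 3, which upper-bounds the treewidth. For the lower bound: the 4 vertex sets {6,7}, {3,4}, {1}, {5} are disjoint, each induces a connected subgraph, and every pair is joined by at least one edge of G. Contracting each set to a single vertex therefore yields K_{4} as a minor, and since treewidth is minor-monotone, tw(G) ≥ tw(K_{4}) = 3. Therefore the treewidth is 3.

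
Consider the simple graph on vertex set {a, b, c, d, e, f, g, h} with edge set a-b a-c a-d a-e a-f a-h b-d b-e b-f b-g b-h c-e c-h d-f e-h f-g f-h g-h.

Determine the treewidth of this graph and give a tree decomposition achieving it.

The largest bag has 4 vertices, giving width 3; this decomposition certifies tw(G) ≤ 3. For the lower bound, the 4 vertices {a, b, d, f} are pairwise adjacent, and any tree decomposition puts a clique entirely inside one bag — forcing width ≥ 3. Combining the bounds, tw(G) = 3.

Treewidth 3.
Bags: B1 = {a, b, e, h}  B2 = {a, b, f, h}  B3 = {a, b, d, f}  B4 = {b, f, g, h}  B5 = {a, c, e, h}
Tree: B1–B2, B2–B3, B2–B4, B1–B5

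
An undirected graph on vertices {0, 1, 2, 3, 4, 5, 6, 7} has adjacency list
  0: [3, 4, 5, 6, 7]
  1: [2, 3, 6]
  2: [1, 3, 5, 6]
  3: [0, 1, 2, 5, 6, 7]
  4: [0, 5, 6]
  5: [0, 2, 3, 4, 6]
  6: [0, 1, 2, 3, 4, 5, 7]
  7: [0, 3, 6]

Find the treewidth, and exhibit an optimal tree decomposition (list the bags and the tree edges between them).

Treewidth 3.
One such decomposition:
Bags: B1 = {2, 3, 5, 6}  B2 = {1, 2, 3, 6}  B3 = {0, 3, 5, 6}  B4 = {0, 3, 6, 7}  B5 = {0, 4, 5, 6}
Tree: B1–B2, B1–B3, B3–B4, B3–B5

The largest bag has 4 vertices, giving width 3; this decomposition certifies tw(G) ≤ 3. Conversely, {0, 3, 5, 6} is a clique of size 4, and the vertices of any clique must share a bag in every tree decomposition; so some bag has ≥ 4 vertices and tw(G) ≥ 3. Combining the bounds, tw(G) = 3.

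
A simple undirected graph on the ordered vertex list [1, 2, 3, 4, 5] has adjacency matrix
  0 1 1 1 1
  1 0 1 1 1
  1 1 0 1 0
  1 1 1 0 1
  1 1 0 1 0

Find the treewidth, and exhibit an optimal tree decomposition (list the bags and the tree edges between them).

Every bag has size at most 4, so the width is 4 − 1 = 3 and tw(G) ≤ 3. On the other hand G contains the 4-clique {1, 2, 3, 4}. A clique must lie in a single bag of any decomposition, so no decomposition can have width below 3. Combining the bounds, tw(G) = 3.

Treewidth 3.
Bags: B1 = {1, 2, 3, 4}  B2 = {1, 2, 4, 5}
Tree: B1–B2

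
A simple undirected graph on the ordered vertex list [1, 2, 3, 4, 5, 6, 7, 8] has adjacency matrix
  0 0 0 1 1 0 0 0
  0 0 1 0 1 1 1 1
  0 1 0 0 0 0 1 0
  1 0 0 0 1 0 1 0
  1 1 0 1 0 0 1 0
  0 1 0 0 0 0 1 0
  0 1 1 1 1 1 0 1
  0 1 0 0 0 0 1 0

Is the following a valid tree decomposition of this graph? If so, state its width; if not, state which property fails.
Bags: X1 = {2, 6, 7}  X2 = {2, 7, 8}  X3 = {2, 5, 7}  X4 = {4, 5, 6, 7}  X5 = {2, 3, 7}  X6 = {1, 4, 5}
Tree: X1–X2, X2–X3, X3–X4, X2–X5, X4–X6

A tree decomposition must satisfy three properties: every vertex lies in some bag; for every edge, both endpoints lie together in some bag; and for every vertex, the bags containing it form a connected subtree. Here bags containing vertex 6 are not connected in the tree, so the decomposition is invalid.

No — bags containing vertex 6 are not connected in the tree.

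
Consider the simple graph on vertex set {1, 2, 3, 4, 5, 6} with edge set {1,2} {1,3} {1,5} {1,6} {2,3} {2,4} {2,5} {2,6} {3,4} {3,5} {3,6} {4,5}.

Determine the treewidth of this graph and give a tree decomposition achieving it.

Every bag has size at most 4, so the width is 4 − 1 = 3 and tw(G) ≤ 3. On the other hand G contains the 4-clique {1, 2, 3, 5}. A clique must lie in a single bag of any decomposition, so no decomposition can have width below 3. Hence tw(G) = 3 exactly.

Treewidth 3.
One optimal decomposition is:
Bags: B1 = {2, 3, 4, 5}  B2 = {1, 2, 3, 5}  B3 = {1, 2, 3, 6}
Tree: B1–B2, B2–B3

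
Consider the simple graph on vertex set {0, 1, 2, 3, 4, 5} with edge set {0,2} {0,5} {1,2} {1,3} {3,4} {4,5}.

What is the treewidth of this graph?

A width-2 tree decomposition is:
Bags: B1 = {1, 2, 3}  B2 = {0, 2, 3}  B3 = {0, 3, 5}  B4 = {3, 4, 5}
Tree: B1–B2, B2–B3, B3–B4
Every bag has size at most 3, so the width is 3 − 1 = 2 and tw(G) ≤ 2. Since 3–1–2–0–5–4–3 is a cycle in G, G is not acyclic. Forests are exactly the graphs of treewidth ≤ 1, so tw(G) ≥ 2. Combining the bounds, tw(G) = 2.

2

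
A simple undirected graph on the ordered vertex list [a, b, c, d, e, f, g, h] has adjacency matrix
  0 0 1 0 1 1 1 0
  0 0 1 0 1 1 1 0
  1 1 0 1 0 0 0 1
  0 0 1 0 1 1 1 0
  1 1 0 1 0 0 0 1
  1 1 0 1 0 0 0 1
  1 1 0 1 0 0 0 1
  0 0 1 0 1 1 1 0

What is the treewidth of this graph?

A width-4 tree decomposition is:
Bags: B1 = {b, c, e, f, g}  B2 = {c, e, f, g, h}  B3 = {a, c, e, f, g}  B4 = {c, d, e, f, g}
Tree: B1–B2, B2–B3, B3–B4
The largest bag has 5 vertices, giving width 4; this decomposition certifies tw(G) ≤ 4. For the lower bound: the 5 vertex sets {b,e}, {c,h}, {a,g}, {f}, {d} are disjoint, each induces a connected subgraph, and every pair is joined by at least one edge of G. Contracting each set to a single vertex therefore yields K_{5} as a minor, and since treewidth is minor-monotone, tw(G) ≥ tw(K_{5}) = 4. Hence tw(G) = 4 exactly.

4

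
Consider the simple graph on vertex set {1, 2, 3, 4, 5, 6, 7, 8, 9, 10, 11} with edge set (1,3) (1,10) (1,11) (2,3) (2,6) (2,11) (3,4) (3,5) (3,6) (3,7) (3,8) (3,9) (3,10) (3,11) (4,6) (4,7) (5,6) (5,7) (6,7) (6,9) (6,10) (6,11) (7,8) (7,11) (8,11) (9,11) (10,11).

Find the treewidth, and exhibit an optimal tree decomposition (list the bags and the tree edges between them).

Each bag holds 4 vertices, so the decomposition has width 3, which upper-bounds the treewidth. For the lower bound, the 4 vertices {3, 7, 8, 11} are pairwise adjacent, and any tree decomposition puts a clique entirely inside one bag — forcing width ≥ 3. Hence tw(G) = 3 exactly.

Treewidth 3.
One optimal decomposition is:
Bags: B1 = {3, 6, 10, 11}  B2 = {3, 6, 7, 11}  B3 = {3, 5, 6, 7}  B4 = {2, 3, 6, 11}  B5 = {3, 6, 9, 11}  B6 = {3, 7, 8, 11}  B7 = {1, 3, 10, 11}  B8 = {3, 4, 6, 7}
Tree: B1–B2, B2–B3, B2–B4, B1–B5, B2–B6, B1–B7, B3–B8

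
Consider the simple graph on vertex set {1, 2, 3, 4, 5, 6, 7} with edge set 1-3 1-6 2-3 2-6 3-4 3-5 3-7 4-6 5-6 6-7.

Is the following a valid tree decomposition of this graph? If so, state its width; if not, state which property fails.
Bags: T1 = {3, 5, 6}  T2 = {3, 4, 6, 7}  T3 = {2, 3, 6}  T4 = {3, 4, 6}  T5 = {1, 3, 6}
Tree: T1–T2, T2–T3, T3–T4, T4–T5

No — bags containing vertex 4 are not connected in the tree.

A tree decomposition must satisfy three properties: every vertex lies in some bag; for every edge, both endpoints lie together in some bag; and for every vertex, the bags containing it form a connected subtree. Here bags containing vertex 4 are not connected in the tree, so the decomposition is invalid.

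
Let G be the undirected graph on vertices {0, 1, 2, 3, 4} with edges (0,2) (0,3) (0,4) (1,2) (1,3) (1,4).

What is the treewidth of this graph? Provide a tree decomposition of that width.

Each bag holds 3 vertices, so the decomposition has width 2, which upper-bounds the treewidth. For the lower bound, G contains the cycle 1–4–0–3–1, so G is not a forest; only forests have treewidth ≤ 1, hence tw(G) ≥ 2. Combining the bounds, tw(G) = 2.

Treewidth 2.
One optimal decomposition is:
Bags: B1 = {0, 1, 4}  B2 = {0, 1, 3}  B3 = {0, 1, 2}
Tree: B1–B2, B2–B3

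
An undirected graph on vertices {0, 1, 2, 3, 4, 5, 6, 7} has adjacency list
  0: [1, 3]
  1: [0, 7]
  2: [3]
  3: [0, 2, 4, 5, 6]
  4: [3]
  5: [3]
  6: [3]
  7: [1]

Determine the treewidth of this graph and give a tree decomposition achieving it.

Treewidth 1.
One optimal decomposition is:
Bags: B1 = {3, 4}  B2 = {3, 5}  B3 = {0, 3}  B4 = {3, 6}  B5 = {0, 1}  B6 = {1, 7}  B7 = {2, 3}
Tree: B1–B2, B1–B3, B1–B4, B3–B5, B5–B6, B1–B7

Each bag holds 2 vertices, so the decomposition has width 1, which upper-bounds the treewidth. Any graph with an edge has treewidth ≥ 1, and G has the edge 3–4. Combining the bounds, tw(G) = 1.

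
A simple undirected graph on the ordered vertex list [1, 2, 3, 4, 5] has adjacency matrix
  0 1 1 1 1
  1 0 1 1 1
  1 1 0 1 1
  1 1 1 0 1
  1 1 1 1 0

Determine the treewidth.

A width-4 tree decomposition is:
Bags: B1 = {1, 2, 3, 4, 5}
Tree: (single bag)
A single bag containing all 5 vertices is trivially a valid decomposition of width 4. On the other hand G contains the 5-clique {1, 2, 3, 4, 5}. A clique must lie in a single bag of any decomposition, so no decomposition can have width below 4. Combining the bounds, tw(G) = 4.

4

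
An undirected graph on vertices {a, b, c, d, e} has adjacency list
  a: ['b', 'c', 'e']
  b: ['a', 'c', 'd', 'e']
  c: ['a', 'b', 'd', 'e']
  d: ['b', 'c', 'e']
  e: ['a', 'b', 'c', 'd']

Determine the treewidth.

A width-3 tree decomposition is:
Bags: B1 = {b, c, d, e}  B2 = {a, b, c, e}
Tree: B1–B2
The largest bag has 4 vertices, giving width 3; this decomposition certifies tw(G) ≤ 3. On the other hand G contains the 4-clique {b, c, d, e}. A clique must lie in a single bag of any decomposition, so no decomposition can have width below 3. Therefore the treewidth is 3.

3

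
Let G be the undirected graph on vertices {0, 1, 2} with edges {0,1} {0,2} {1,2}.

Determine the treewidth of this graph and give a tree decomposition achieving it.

With just one bag of size 3, the width is 3 − 1 = 2, so tw(G) ≤ 2. On the other hand G contains the 3-clique {0, 1, 2}. A clique must lie in a single bag of any decomposition, so no decomposition can have width below 2. Combining the bounds, tw(G) = 2.

Treewidth 2.
One optimal decomposition is:
Bags: B1 = {0, 1, 2}
Tree: (single bag)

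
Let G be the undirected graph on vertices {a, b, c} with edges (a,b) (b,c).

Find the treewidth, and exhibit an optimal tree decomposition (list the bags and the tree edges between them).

Each bag holds 2 vertices, so the decomposition has width 1, which upper-bounds the treewidth. Since G has at least one edge (e.g. c–b), it is not an edgeless graph, so tw(G) ≥ 1. The upper and lower bounds meet at 1, so that is the treewidth.

Treewidth 1.
One optimal decomposition is:
Bags: B1 = {b, c}  B2 = {a, b}
Tree: B1–B2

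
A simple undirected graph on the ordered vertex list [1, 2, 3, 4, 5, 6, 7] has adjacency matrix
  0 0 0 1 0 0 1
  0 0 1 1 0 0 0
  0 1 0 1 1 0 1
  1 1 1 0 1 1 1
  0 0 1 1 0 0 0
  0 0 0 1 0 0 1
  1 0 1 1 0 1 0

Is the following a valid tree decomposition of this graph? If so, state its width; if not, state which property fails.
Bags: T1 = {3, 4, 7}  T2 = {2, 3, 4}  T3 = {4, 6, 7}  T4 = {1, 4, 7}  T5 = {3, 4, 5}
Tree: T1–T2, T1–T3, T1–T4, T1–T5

Checking the three conditions: (i) the bags cover all of {1, 2, 3, 4, 5, 6, 7}; (ii) for each edge, some bag contains both endpoints; (iii) the bags containing any fixed vertex form a subtree. All hold, so the decomposition is valid with width 3 − 1 = 2.

Yes; width 2.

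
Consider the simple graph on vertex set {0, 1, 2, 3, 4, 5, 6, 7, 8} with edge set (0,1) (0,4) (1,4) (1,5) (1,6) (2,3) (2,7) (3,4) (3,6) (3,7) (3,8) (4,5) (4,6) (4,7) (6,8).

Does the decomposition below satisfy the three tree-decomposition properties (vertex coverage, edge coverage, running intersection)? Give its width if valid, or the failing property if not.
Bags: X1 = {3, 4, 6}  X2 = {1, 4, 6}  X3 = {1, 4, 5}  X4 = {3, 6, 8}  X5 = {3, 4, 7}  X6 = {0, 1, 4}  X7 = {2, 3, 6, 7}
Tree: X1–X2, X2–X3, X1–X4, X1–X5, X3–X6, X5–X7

A tree decomposition must satisfy three properties: every vertex lies in some bag; for every edge, both endpoints lie together in some bag; and for every vertex, the bags containing it form a connected subtree. Here bags containing vertex 6 are not connected in the tree, so the decomposition is invalid.

No — bags containing vertex 6 are not connected in the tree.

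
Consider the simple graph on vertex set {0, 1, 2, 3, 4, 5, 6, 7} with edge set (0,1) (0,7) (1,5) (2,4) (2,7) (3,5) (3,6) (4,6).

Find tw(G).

A width-2 tree decomposition is:
Bags: B1 = {0, 2, 7}  B2 = {0, 1, 2}  B3 = {1, 2, 5}  B4 = {2, 3, 5}  B5 = {2, 3, 6}  B6 = {2, 4, 6}
Tree: B1–B2, B2–B3, B3–B4, B4–B5, B5–B6
The largest bag has 3 vertices, giving width 2; this decomposition certifies tw(G) ≤ 2. The edges 2–7–0–1–5–3–6–4–2 form a cycle, so G is not a tree and its treewidth is at least 2. Therefore the treewidth is 2.

2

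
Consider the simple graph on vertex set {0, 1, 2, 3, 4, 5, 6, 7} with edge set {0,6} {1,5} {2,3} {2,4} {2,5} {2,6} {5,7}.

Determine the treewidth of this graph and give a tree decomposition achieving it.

Each bag holds 2 vertices, so the decomposition has width 1, which upper-bounds the treewidth. Any graph with an edge has treewidth ≥ 1, and G has the edge 5–2. Therefore the treewidth is 1.

Treewidth 1.
One such decomposition:
Bags: B1 = {2, 5}  B2 = {2, 6}  B3 = {2, 3}  B4 = {5, 7}  B5 = {0, 6}  B6 = {1, 5}  B7 = {2, 4}
Tree: B1–B2, B2–B3, B1–B4, B2–B5, B1–B6, B1–B7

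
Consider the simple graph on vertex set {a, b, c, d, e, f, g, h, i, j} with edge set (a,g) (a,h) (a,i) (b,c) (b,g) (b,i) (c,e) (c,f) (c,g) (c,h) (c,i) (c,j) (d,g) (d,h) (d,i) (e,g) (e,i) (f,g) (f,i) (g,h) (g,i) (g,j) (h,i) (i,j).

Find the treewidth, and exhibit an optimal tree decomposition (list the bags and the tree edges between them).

Every bag has size at most 4, so the width is 4 − 1 = 3 and tw(G) ≤ 3. On the other hand G contains the 4-clique {d, g, h, i}. A clique must lie in a single bag of any decomposition, so no decomposition can have width below 3. The upper and lower bounds meet at 3, so that is the treewidth.

Treewidth 3.
One optimal decomposition is:
Bags: B1 = {c, g, h, i}  B2 = {c, f, g, i}  B3 = {c, e, g, i}  B4 = {a, g, h, i}  B5 = {d, g, h, i}  B6 = {b, c, g, i}  B7 = {c, g, i, j}
Tree: B1–B2, B2–B3, B1–B4, B4–B5, B2–B6, B3–B7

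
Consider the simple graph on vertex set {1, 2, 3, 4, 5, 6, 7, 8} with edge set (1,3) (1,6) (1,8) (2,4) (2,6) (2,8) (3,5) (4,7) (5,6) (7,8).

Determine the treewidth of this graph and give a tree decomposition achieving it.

Every bag has size at most 3, so the width is 3 − 1 = 2 and tw(G) ≤ 2. The edges 5–3–1–6–5 form a cycle, so G is not a tree and its treewidth is at least 2. Hence tw(G) = 2 exactly.

Treewidth 2.
One such decomposition:
Bags: B1 = {3, 5, 6}  B2 = {1, 3, 6}  B3 = {1, 2, 6}  B4 = {1, 2, 8}  B5 = {2, 4, 8}  B6 = {4, 7, 8}
Tree: B1–B2, B2–B3, B3–B4, B4–B5, B5–B6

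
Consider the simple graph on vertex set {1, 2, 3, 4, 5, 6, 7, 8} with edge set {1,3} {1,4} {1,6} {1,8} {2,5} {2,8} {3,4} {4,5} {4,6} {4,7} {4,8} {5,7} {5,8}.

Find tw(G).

2

A width-2 tree decomposition is:
Bags: B1 = {1, 3, 4}  B2 = {1, 4, 6}  B3 = {1, 4, 8}  B4 = {4, 5, 8}  B5 = {4, 5, 7}  B6 = {2, 5, 8}
Tree: B1–B2, B1–B3, B3–B4, B4–B5, B4–B6
Each bag holds 3 vertices, so the decomposition has width 2, which upper-bounds the treewidth. Conversely, {2, 5, 8} is a clique of size 3, and the vertices of any clique must share a bag in every tree decomposition; so some bag has ≥ 3 vertices and tw(G) ≥ 2. Therefore the treewidth is 2.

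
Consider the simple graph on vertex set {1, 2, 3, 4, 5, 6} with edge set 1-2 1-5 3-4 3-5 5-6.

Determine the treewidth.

1

A width-1 tree decomposition is:
Bags: B1 = {1, 5}  B2 = {3, 5}  B3 = {3, 4}  B4 = {5, 6}  B5 = {1, 2}
Tree: B1–B2, B2–B3, B2–B4, B1–B5
The largest bag has 2 vertices, giving width 1; this decomposition certifies tw(G) ≤ 1. Any graph with an edge has treewidth ≥ 1, and G has the edge 1–5. Hence tw(G) = 1 exactly.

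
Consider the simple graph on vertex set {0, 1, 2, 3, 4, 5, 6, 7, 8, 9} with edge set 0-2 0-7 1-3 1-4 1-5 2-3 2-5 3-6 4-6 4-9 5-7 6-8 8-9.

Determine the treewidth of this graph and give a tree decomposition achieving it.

The largest bag has 3 vertices, giving width 2; this decomposition certifies tw(G) ≤ 2. Since 8–9–4–6–8 is a cycle in G, G is not acyclic. Forests are exactly the graphs of treewidth ≤ 1, so tw(G) ≥ 2. The upper and lower bounds meet at 2, so that is the treewidth.

Treewidth 2.
One optimal decomposition is:
Bags: B1 = {6, 8, 9}  B2 = {4, 6, 9}  B3 = {3, 4, 6}  B4 = {1, 3, 4}  B5 = {1, 2, 3}  B6 = {1, 2, 5}  B7 = {0, 2, 5}  B8 = {0, 5, 7}
Tree: B1–B2, B2–B3, B3–B4, B4–B5, B5–B6, B6–B7, B7–B8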